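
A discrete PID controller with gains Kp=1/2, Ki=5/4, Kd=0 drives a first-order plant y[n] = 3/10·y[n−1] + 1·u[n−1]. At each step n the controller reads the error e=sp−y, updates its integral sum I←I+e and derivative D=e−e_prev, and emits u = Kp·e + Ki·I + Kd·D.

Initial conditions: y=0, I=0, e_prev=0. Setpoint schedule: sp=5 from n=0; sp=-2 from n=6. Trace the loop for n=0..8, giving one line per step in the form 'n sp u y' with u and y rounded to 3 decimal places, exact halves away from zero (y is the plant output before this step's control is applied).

(exact arithmetic carried between steps; '≈' marks a value shown rounded to 6 d.p. or computed from one; I and e_prev carry over from the previous line; the table rounds u and y to 3 d.p., halves away from zero)
n=0: y=0, sp=5, e=sp−y=5; I=5, D=e−e_prev=5; u=1/2·5+5/4·5+0·5=8.75; next y=3/10·0+1·8.75=8.75
n=1: y=8.75, sp=5, e=sp−y=-3.75; I=1.25, D=e−e_prev=-8.75; u=1/2·(-3.75)+5/4·1.25+0·(-8.75)=-0.3125; next y=3/10·8.75+1·(-0.3125)=2.3125
n=2: y=2.3125, sp=5, e=sp−y=2.6875; I=3.9375, D=e−e_prev=6.4375; u=1/2·2.6875+5/4·3.9375+0·6.4375=6.265625; next y=3/10·2.3125+1·6.265625=6.959375
n=3: y=6.959375, sp=5, e=sp−y=-1.959375; I=1.978125, D=e−e_prev=-4.646875; u=1/2·(-1.959375)+5/4·1.978125+0·(-4.646875)≈1.492969; next y=3/10·6.959375+1·1.492969≈3.580781
n=4: y≈3.580781, sp=5, e=sp−y≈1.419219; I≈3.397344, D=e−e_prev≈3.378594; u=1/2·1.419219+5/4·3.397344+0·3.378594≈4.956289; next y=3/10·3.580781+1·4.956289≈6.030523
n=5: y≈6.030523, sp=5, e=sp−y≈-1.030523; I≈2.366820, D=e−e_prev≈-2.449742; u=1/2·(-1.030523)+5/4·2.366820+0·(-2.449742)≈2.443264; next y=3/10·6.030523+1·2.443264≈4.252421
n=6: y≈4.252421, sp=-2, e=sp−y≈-6.252421; I≈-3.885600, D=e−e_prev≈-5.221897; u=1/2·(-6.252421)+5/4·(-3.885600)+0·(-5.221897)≈-7.983211; next y=3/10·4.252421+1·(-7.983211)≈-6.707485
n=7: y≈-6.707485, sp=-2, e=sp−y≈4.707485; I≈0.821884, D=e−e_prev≈10.959905; u=1/2·4.707485+5/4·0.821884+0·10.959905≈3.381098; next y=3/10·(-6.707485)+1·3.381098≈1.368852
n=8: y≈1.368852, sp=-2, e=sp−y≈-3.368852; I≈-2.546968, D=e−e_prev≈-8.076337; u=1/2·(-3.368852)+5/4·(-2.546968)+0·(-8.076337)≈-4.868136; next y=3/10·1.368852+1·(-4.868136)≈-4.457480

0 5 8.750 0.000
1 5 -0.313 8.750
2 5 6.266 2.313
3 5 1.493 6.959
4 5 4.956 3.581
5 5 2.443 6.031
6 -2 -7.983 4.252
7 -2 3.381 -6.707
8 -2 -4.868 1.369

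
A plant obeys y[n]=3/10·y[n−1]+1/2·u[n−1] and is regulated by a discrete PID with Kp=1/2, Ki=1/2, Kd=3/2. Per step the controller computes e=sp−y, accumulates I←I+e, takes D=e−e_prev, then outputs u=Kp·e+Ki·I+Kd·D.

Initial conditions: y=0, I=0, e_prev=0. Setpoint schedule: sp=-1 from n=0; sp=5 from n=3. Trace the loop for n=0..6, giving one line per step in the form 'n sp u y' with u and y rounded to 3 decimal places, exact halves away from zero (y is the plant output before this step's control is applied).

(exact arithmetic carried between steps; '≈' marks a value shown rounded to 6 d.p. or computed from one; I and e_prev carry over from the previous line; the table rounds u and y to 3 d.p., halves away from zero)
n=0: y=0, sp=-1, e=sp−y=-1; I=-1, D=e−e_prev=-1; u=1/2·(-1)+1/2·(-1)+3/2·(-1)=-2.5; next y=3/10·0+1/2·(-2.5)=-1.25
n=1: y=-1.25, sp=-1, e=sp−y=0.25; I=-0.75, D=e−e_prev=1.25; u=1/2·0.25+1/2·(-0.75)+3/2·1.25=1.625; next y=3/10·(-1.25)+1/2·1.625=0.4375
n=2: y=0.4375, sp=-1, e=sp−y=-1.4375; I=-2.1875, D=e−e_prev=-1.6875; u=1/2·(-1.4375)+1/2·(-2.1875)+3/2·(-1.6875)=-4.34375; next y=3/10·0.4375+1/2·(-4.34375)=-2.040625
n=3: y=-2.040625, sp=5, e=sp−y=7.040625; I=4.853125, D=e−e_prev=8.478125; u=1/2·7.040625+1/2·4.853125+3/2·8.478125≈18.664063; next y=3/10·(-2.040625)+1/2·18.664063≈8.719844
n=4: y≈8.719844, sp=5, e=sp−y≈-3.719844; I≈1.133281, D=e−e_prev≈-10.760469; u=1/2·(-3.719844)+1/2·1.133281+3/2·(-10.760469)≈-17.433984; next y=3/10·8.719844+1/2·(-17.433984)≈-6.101039
n=5: y≈-6.101039, sp=5, e=sp−y≈11.101039; I≈12.234320, D=e−e_prev≈14.820883; u=1/2·11.101039+1/2·12.234320+3/2·14.820883≈33.899004; next y=3/10·(-6.101039)+1/2·33.899004≈15.119190
n=6: y≈15.119190, sp=5, e=sp−y≈-10.119190; I≈2.115130, D=e−e_prev≈-21.220229; u=1/2·(-10.119190)+1/2·2.115130+3/2·(-21.220229)≈-35.832374; next y=3/10·15.119190+1/2·(-35.832374)≈-13.380430

0 -1 -2.500 0.000
1 -1 1.625 -1.250
2 -1 -4.344 0.438
3 5 18.664 -2.041
4 5 -17.434 8.720
5 5 33.899 -6.101
6 5 -35.832 15.119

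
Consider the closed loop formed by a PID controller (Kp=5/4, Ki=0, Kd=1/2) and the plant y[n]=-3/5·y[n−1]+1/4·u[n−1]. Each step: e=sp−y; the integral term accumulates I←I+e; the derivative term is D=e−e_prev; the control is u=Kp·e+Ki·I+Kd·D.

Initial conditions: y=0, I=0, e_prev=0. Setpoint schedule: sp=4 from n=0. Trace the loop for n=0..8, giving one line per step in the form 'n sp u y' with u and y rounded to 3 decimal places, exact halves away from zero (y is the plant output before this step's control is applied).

(exact arithmetic carried between steps; '≈' marks a value shown rounded to 6 d.p. or computed from one; I and e_prev carry over from the previous line; the table rounds u and y to 3 d.p., halves away from zero)
n=0: y=0, sp=4, e=sp−y=4; I=4, D=e−e_prev=4; u=5/4·4+0·4+1/2·4=7; next y=-3/5·0+1/4·7=1.75
n=1: y=1.75, sp=4, e=sp−y=2.25; I=6.25, D=e−e_prev=-1.75; u=5/4·2.25+0·6.25+1/2·(-1.75)=1.9375; next y=-3/5·1.75+1/4·1.9375=-0.565625
n=2: y=-0.565625, sp=4, e=sp−y=4.565625; I=10.815625, D=e−e_prev=2.315625; u=5/4·4.565625+0·10.815625+1/2·2.315625≈6.864844; next y=-3/5·(-0.565625)+1/4·6.864844≈2.055586
n=3: y≈2.055586, sp=4, e=sp−y≈1.944414; I≈12.760039, D=e−e_prev≈-2.621211; u=5/4·1.944414+0·12.760039+1/2·(-2.621211)≈1.119912; next y=-3/5·2.055586+1/4·1.119912≈-0.953374
n=4: y≈-0.953374, sp=4, e=sp−y≈4.953374; I≈17.713413, D=e−e_prev≈3.008959; u=5/4·4.953374+0·17.713413+1/2·3.008959≈7.696197; next y=-3/5·(-0.953374)+1/4·7.696197≈2.496073
n=5: y≈2.496073, sp=4, e=sp−y≈1.503927; I≈19.217339, D=e−e_prev≈-3.449447; u=5/4·1.503927+0·19.217339+1/2·(-3.449447)≈0.155185; next y=-3/5·2.496073+1/4·0.155185≈-1.458848
n=6: y≈-1.458848, sp=4, e=sp−y≈5.458848; I≈24.676187, D=e−e_prev≈3.954921; u=5/4·5.458848+0·24.676187+1/2·3.954921≈8.801020; next y=-3/5·(-1.458848)+1/4·8.801020≈3.075564
n=7: y≈3.075564, sp=4, e=sp−y≈0.924436; I≈25.600623, D=e−e_prev≈-4.534411; u=5/4·0.924436+0·25.600623+1/2·(-4.534411)≈-1.111660; next y=-3/5·3.075564+1/4·(-1.111660)≈-2.123253
n=8: y≈-2.123253, sp=4, e=sp−y≈6.123253; I≈31.723877, D=e−e_prev≈5.198817; u=5/4·6.123253+0·31.723877+1/2·5.198817≈10.253475; next y=-3/5·(-2.123253)+1/4·10.253475≈3.837321

0 4 7.000 0.000
1 4 1.938 1.750
2 4 6.865 -0.566
3 4 1.120 2.056
4 4 7.696 -0.953
5 4 0.155 2.496
6 4 8.801 -1.459
7 4 -1.112 3.076
8 4 10.253 -2.123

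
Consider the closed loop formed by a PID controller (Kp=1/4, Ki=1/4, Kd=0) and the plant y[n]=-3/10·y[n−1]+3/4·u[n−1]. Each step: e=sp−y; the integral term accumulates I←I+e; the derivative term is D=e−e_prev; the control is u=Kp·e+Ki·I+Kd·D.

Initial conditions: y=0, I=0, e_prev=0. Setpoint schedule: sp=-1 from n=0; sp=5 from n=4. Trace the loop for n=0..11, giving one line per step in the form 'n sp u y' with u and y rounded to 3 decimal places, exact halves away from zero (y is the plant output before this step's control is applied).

(exact arithmetic carried between steps; '≈' marks a value shown rounded to 6 d.p. or computed from one; I and e_prev carry over from the previous line; the table rounds u and y to 3 d.p., halves away from zero)
n=0: y=0, sp=-1, e=sp−y=-1; I=-1, D=e−e_prev=-1; u=1/4·(-1)+1/4·(-1)+0·(-1)=-0.5; next y=-3/10·0+3/4·(-0.5)=-0.375
n=1: y=-0.375, sp=-1, e=sp−y=-0.625; I=-1.625, D=e−e_prev=0.375; u=1/4·(-0.625)+1/4·(-1.625)+0·0.375=-0.5625; next y=-3/10·(-0.375)+3/4·(-0.5625)=-0.309375
n=2: y=-0.309375, sp=-1, e=sp−y=-0.690625; I=-2.315625, D=e−e_prev=-0.065625; u=1/4·(-0.690625)+1/4·(-2.315625)+0·(-0.065625)≈-0.751563; next y=-3/10·(-0.309375)+3/4·(-0.751563)≈-0.470859
n=3: y≈-0.470859, sp=-1, e=sp−y≈-0.529141; I≈-2.844766, D=e−e_prev≈0.161484; u=1/4·(-0.529141)+1/4·(-2.844766)+0·0.161484≈-0.843477; next y=-3/10·(-0.470859)+3/4·(-0.843477)≈-0.491350
n=4: y≈-0.491350, sp=5, e=sp−y≈5.491350; I≈2.646584, D=e−e_prev≈6.020490; u=1/4·5.491350+1/4·2.646584+0·6.020490≈2.034483; next y=-3/10·(-0.491350)+3/4·2.034483≈1.673267
n=5: y≈1.673267, sp=5, e=sp−y≈3.326733; I≈5.973317, D=e−e_prev≈-2.164617; u=1/4·3.326733+1/4·5.973317+0·(-2.164617)≈2.325012; next y=-3/10·1.673267+3/4·2.325012≈1.241779
n=6: y≈1.241779, sp=5, e=sp−y≈3.758221; I≈9.731538, D=e−e_prev≈0.431488; u=1/4·3.758221+1/4·9.731538+0·0.431488≈3.372440; next y=-3/10·1.241779+3/4·3.372440≈2.156796
n=7: y≈2.156796, sp=5, e=sp−y≈2.843204; I≈12.574742, D=e−e_prev≈-0.915017; u=1/4·2.843204+1/4·12.574742+0·(-0.915017)≈3.854486; next y=-3/10·2.156796+3/4·3.854486≈2.243826
n=8: y≈2.243826, sp=5, e=sp−y≈2.756174; I≈15.330916, D=e−e_prev≈-0.087030; u=1/4·2.756174+1/4·15.330916+0·(-0.087030)≈4.521772; next y=-3/10·2.243826+3/4·4.521772≈2.718182
n=9: y≈2.718182, sp=5, e=sp−y≈2.281818; I≈17.612734, D=e−e_prev≈-0.474356; u=1/4·2.281818+1/4·17.612734+0·(-0.474356)≈4.973638; next y=-3/10·2.718182+3/4·4.973638≈2.914774
n=10: y≈2.914774, sp=5, e=sp−y≈2.085226; I≈19.697960, D=e−e_prev≈-0.196593; u=1/4·2.085226+1/4·19.697960+0·(-0.196593)≈5.445796; next y=-3/10·2.914774+3/4·5.445796≈3.209915
n=11: y≈3.209915, sp=5, e=sp−y≈1.790085; I≈21.488045, D=e−e_prev≈-0.295141; u=1/4·1.790085+1/4·21.488045+0·(-0.295141)≈5.819532; next y=-3/10·3.209915+3/4·5.819532≈3.401675

0 -1 -0.500 0.000
1 -1 -0.563 -0.375
2 -1 -0.752 -0.309
3 -1 -0.843 -0.471
4 5 2.034 -0.491
5 5 2.325 1.673
6 5 3.372 1.242
7 5 3.854 2.157
8 5 4.522 2.244
9 5 4.974 2.718
10 5 5.446 2.915
11 5 5.820 3.210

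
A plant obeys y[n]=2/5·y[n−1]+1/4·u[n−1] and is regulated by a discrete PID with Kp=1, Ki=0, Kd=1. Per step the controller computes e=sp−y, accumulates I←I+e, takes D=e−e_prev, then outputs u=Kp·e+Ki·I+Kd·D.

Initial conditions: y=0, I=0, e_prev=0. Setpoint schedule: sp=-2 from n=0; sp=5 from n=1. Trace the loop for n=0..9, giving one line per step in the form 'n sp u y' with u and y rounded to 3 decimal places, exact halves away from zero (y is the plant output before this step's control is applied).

(exact arithmetic carried between steps; '≈' marks a value shown rounded to 6 d.p. or computed from one; I and e_prev carry over from the previous line; the table rounds u and y to 3 d.p., halves away from zero)
n=0: y=0, sp=-2, e=sp−y=-2; I=-2, D=e−e_prev=-2; u=1·(-2)+0·(-2)+1·(-2)=-4; next y=2/5·0+1/4·(-4)=-1
n=1: y=-1, sp=5, e=sp−y=6; I=4, D=e−e_prev=8; u=1·6+0·4+1·8=14; next y=2/5·(-1)+1/4·14=3.1
n=2: y=3.1, sp=5, e=sp−y=1.9; I=5.9, D=e−e_prev=-4.1; u=1·1.9+0·5.9+1·(-4.1)=-2.2; next y=2/5·3.1+1/4·(-2.2)=0.69
n=3: y=0.69, sp=5, e=sp−y=4.31; I=10.21, D=e−e_prev=2.41; u=1·4.31+0·10.21+1·2.41=6.72; next y=2/5·0.69+1/4·6.72=1.956
n=4: y=1.956, sp=5, e=sp−y=3.044; I=13.254, D=e−e_prev=-1.266; u=1·3.044+0·13.254+1·(-1.266)=1.778; next y=2/5·1.956+1/4·1.778=1.2269
n=5: y=1.2269, sp=5, e=sp−y=3.7731; I=17.0271, D=e−e_prev=0.7291; u=1·3.7731+0·17.0271+1·0.7291=4.5022; next y=2/5·1.2269+1/4·4.5022=1.61631
n=6: y=1.61631, sp=5, e=sp−y=3.38369; I=20.41079, D=e−e_prev=-0.38941; u=1·3.38369+0·20.41079+1·(-0.38941)=2.99428; next y=2/5·1.61631+1/4·2.99428=1.395094
n=7: y=1.395094, sp=5, e=sp−y=3.604906; I=24.015696, D=e−e_prev=0.221216; u=1·3.604906+0·24.015696+1·0.221216=3.826122; next y=2/5·1.395094+1/4·3.826122≈1.514568
n=8: y≈1.514568, sp=5, e=sp−y≈3.485432; I≈27.501128, D=e−e_prev≈-0.119474; u=1·3.485432+0·27.501128+1·(-0.119474)≈3.365958; next y=2/5·1.514568+1/4·3.365958≈1.447317
n=9: y≈1.447317, sp=5, e=sp−y≈3.552683; I≈31.053811, D=e−e_prev≈0.067251; u=1·3.552683+0·31.053811+1·0.067251≈3.619935; next y=2/5·1.447317+1/4·3.619935≈1.483910

0 -2 -4.000 0.000
1 5 14.000 -1.000
2 5 -2.200 3.100
3 5 6.720 0.690
4 5 1.778 1.956
5 5 4.502 1.227
6 5 2.994 1.616
7 5 3.826 1.395
8 5 3.366 1.515
9 5 3.620 1.447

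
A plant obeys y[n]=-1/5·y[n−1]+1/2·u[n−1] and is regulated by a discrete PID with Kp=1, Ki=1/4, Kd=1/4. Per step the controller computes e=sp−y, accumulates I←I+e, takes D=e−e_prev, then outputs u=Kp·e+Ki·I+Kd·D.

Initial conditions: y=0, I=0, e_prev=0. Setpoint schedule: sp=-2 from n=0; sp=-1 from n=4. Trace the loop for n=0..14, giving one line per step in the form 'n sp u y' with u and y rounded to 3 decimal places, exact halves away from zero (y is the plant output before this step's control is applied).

(exact arithmetic carried between steps; '≈' marks a value shown rounded to 6 d.p. or computed from one; I and e_prev carry over from the previous line; the table rounds u and y to 3 d.p., halves away from zero)
n=0: y=0, sp=-2, e=sp−y=-2; I=-2, D=e−e_prev=-2; u=1·(-2)+1/4·(-2)+1/4·(-2)=-3; next y=-1/5·0+1/2·(-3)=-1.5
n=1: y=-1.5, sp=-2, e=sp−y=-0.5; I=-2.5, D=e−e_prev=1.5; u=1·(-0.5)+1/4·(-2.5)+1/4·1.5=-0.75; next y=-1/5·(-1.5)+1/2·(-0.75)=-0.075
n=2: y=-0.075, sp=-2, e=sp−y=-1.925; I=-4.425, D=e−e_prev=-1.425; u=1·(-1.925)+1/4·(-4.425)+1/4·(-1.425)=-3.3875; next y=-1/5·(-0.075)+1/2·(-3.3875)=-1.67875
n=3: y=-1.67875, sp=-2, e=sp−y=-0.32125; I=-4.74625, D=e−e_prev=1.60375; u=1·(-0.32125)+1/4·(-4.74625)+1/4·1.60375=-1.106875; next y=-1/5·(-1.67875)+1/2·(-1.106875)≈-0.217688
n=4: y≈-0.217688, sp=-1, e=sp−y≈-0.782313; I≈-5.528563, D=e−e_prev≈-0.461063; u=1·(-0.782313)+1/4·(-5.528563)+1/4·(-0.461063)≈-2.279719; next y=-1/5·(-0.217688)+1/2·(-2.279719)≈-1.096322
n=5: y≈-1.096322, sp=-1, e=sp−y≈0.096322; I≈-5.432241, D=e−e_prev≈0.878634; u=1·0.096322+1/4·(-5.432241)+1/4·0.878634≈-1.042080; next y=-1/5·(-1.096322)+1/2·(-1.042080)≈-0.301775
n=6: y≈-0.301775, sp=-1, e=sp−y≈-0.698225; I≈-6.130465, D=e−e_prev≈-0.794546; u=1·(-0.698225)+1/4·(-6.130465)+1/4·(-0.794546)≈-2.429477; next y=-1/5·(-0.301775)+1/2·(-2.429477)≈-1.154384
n=7: y≈-1.154384, sp=-1, e=sp−y≈0.154384; I≈-5.976082, D=e−e_prev≈0.852608; u=1·0.154384+1/4·(-5.976082)+1/4·0.852608≈-1.126485; next y=-1/5·(-1.154384)+1/2·(-1.126485)≈-0.332366
n=8: y≈-0.332366, sp=-1, e=sp−y≈-0.667634; I≈-6.643716, D=e−e_prev≈-0.822018; u=1·(-0.667634)+1/4·(-6.643716)+1/4·(-0.822018)≈-2.534068; next y=-1/5·(-0.332366)+1/2·(-2.534068)≈-1.200561
n=9: y≈-1.200561, sp=-1, e=sp−y≈0.200561; I≈-6.443155, D=e−e_prev≈0.868195; u=1·0.200561+1/4·(-6.443155)+1/4·0.868195≈-1.193179; next y=-1/5·(-1.200561)+1/2·(-1.193179)≈-0.356477
n=10: y≈-0.356477, sp=-1, e=sp−y≈-0.643523; I≈-7.086678, D=e−e_prev≈-0.844083; u=1·(-0.643523)+1/4·(-7.086678)+1/4·(-0.844083)≈-2.626213; next y=-1/5·(-0.356477)+1/2·(-2.626213)≈-1.241811
n=11: y≈-1.241811, sp=-1, e=sp−y≈0.241811; I≈-6.844867, D=e−e_prev≈0.885333; u=1·0.241811+1/4·(-6.844867)+1/4·0.885333≈-1.248072; next y=-1/5·(-1.241811)+1/2·(-1.248072)≈-0.375674
n=12: y≈-0.375674, sp=-1, e=sp−y≈-0.624326; I≈-7.469193, D=e−e_prev≈-0.866137; u=1·(-0.624326)+1/4·(-7.469193)+1/4·(-0.866137)≈-2.708158; next y=-1/5·(-0.375674)+1/2·(-2.708158)≈-1.278944
n=13: y≈-1.278944, sp=-1, e=sp−y≈0.278944; I≈-7.190248, D=e−e_prev≈0.903270; u=1·0.278944+1/4·(-7.190248)+1/4·0.903270≈-1.292800; next y=-1/5·(-1.278944)+1/2·(-1.292800)≈-0.390611
n=14: y≈-0.390611, sp=-1, e=sp−y≈-0.609389; I≈-7.799637, D=e−e_prev≈-0.888333; u=1·(-0.609389)+1/4·(-7.799637)+1/4·(-0.888333)≈-2.781381; next y=-1/5·(-0.390611)+1/2·(-2.781381)≈-1.312568

0 -2 -3.000 0.000
1 -2 -0.750 -1.500
2 -2 -3.388 -0.075
3 -2 -1.107 -1.679
4 -1 -2.280 -0.218
5 -1 -1.042 -1.096
6 -1 -2.429 -0.302
7 -1 -1.126 -1.154
8 -1 -2.534 -0.332
9 -1 -1.193 -1.201
10 -1 -2.626 -0.356
11 -1 -1.248 -1.242
12 -1 -2.708 -0.376
13 -1 -1.293 -1.279
14 -1 -2.781 -0.391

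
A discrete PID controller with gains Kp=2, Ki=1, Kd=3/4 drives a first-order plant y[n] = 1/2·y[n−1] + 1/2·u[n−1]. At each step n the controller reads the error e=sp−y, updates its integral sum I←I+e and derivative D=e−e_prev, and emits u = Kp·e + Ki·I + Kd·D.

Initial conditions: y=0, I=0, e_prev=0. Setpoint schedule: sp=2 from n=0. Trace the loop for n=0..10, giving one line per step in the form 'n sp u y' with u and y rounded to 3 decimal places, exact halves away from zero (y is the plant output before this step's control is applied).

(exact arithmetic carried between steps; '≈' marks a value shown rounded to 6 d.p. or computed from one; I and e_prev carry over from the previous line; the table rounds u and y to 3 d.p., halves away from zero)
n=0: y=0, sp=2, e=sp−y=2; I=2, D=e−e_prev=2; u=2·2+1·2+3/4·2=7.5; next y=1/2·0+1/2·7.5=3.75
n=1: y=3.75, sp=2, e=sp−y=-1.75; I=0.25, D=e−e_prev=-3.75; u=2·(-1.75)+1·0.25+3/4·(-3.75)=-6.0625; next y=1/2·3.75+1/2·(-6.0625)=-1.15625
n=2: y=-1.15625, sp=2, e=sp−y=3.15625; I=3.40625, D=e−e_prev=4.90625; u=2·3.15625+1·3.40625+3/4·4.90625≈13.398438; next y=1/2·(-1.15625)+1/2·13.398438≈6.121094
n=3: y≈6.121094, sp=2, e=sp−y≈-4.121094; I≈-0.714844, D=e−e_prev≈-7.277344; u=2·(-4.121094)+1·(-0.714844)+3/4·(-7.277344)≈-14.415039; next y=1/2·6.121094+1/2·(-14.415039)≈-4.146973
n=4: y≈-4.146973, sp=2, e=sp−y≈6.146973; I≈5.432129, D=e−e_prev≈10.268066; u=2·6.146973+1·5.432129+3/4·10.268066≈25.427124; next y=1/2·(-4.146973)+1/2·25.427124≈10.640076
n=5: y≈10.640076, sp=2, e=sp−y≈-8.640076; I≈-3.207947, D=e−e_prev≈-14.787048; u=2·(-8.640076)+1·(-3.207947)+3/4·(-14.787048)≈-31.578384; next y=1/2·10.640076+1/2·(-31.578384)≈-10.469154
n=6: y≈-10.469154, sp=2, e=sp−y≈12.469154; I≈9.261208, D=e−e_prev≈21.109230; u=2·12.469154+1·9.261208+3/4·21.109230≈50.031439; next y=1/2·(-10.469154)+1/2·50.031439≈19.781142
n=7: y≈19.781142, sp=2, e=sp−y≈-17.781142; I≈-8.519935, D=e−e_prev≈-30.250297; u=2·(-17.781142)+1·(-8.519935)+3/4·(-30.250297)≈-66.769942; next y=1/2·19.781142+1/2·(-66.769942)≈-23.494400
n=8: y≈-23.494400, sp=2, e=sp−y≈25.494400; I≈16.974465, D=e−e_prev≈43.275542; u=2·25.494400+1·16.974465+3/4·43.275542≈100.419921; next y=1/2·(-23.494400)+1/2·100.419921≈38.462761
n=9: y≈38.462761, sp=2, e=sp−y≈-36.462761; I≈-19.488296, D=e−e_prev≈-61.957160; u=2·(-36.462761)+1·(-19.488296)+3/4·(-61.957160)≈-138.881687; next y=1/2·38.462761+1/2·(-138.881687)≈-50.209463
n=10: y≈-50.209463, sp=2, e=sp−y≈52.209463; I≈32.721168, D=e−e_prev≈88.672224; u=2·52.209463+1·32.721168+3/4·88.672224≈203.644262; next y=1/2·(-50.209463)+1/2·203.644262≈76.717399

0 2 7.500 0.000
1 2 -6.063 3.750
2 2 13.398 -1.156
3 2 -14.415 6.121
4 2 25.427 -4.147
5 2 -31.578 10.640
6 2 50.031 -10.469
7 2 -66.770 19.781
8 2 100.420 -23.494
9 2 -138.882 38.463
10 2 203.644 -50.209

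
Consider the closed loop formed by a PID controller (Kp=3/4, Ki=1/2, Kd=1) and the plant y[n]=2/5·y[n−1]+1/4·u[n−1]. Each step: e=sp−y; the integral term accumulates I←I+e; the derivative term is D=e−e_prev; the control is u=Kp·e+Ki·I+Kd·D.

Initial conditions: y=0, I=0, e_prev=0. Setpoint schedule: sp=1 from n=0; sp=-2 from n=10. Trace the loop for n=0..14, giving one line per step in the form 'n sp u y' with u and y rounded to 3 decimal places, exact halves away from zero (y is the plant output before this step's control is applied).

0 1 2.250 0.000
1 1 0.484 0.563
2 1 1.753 0.346
3 1 1.345 0.577
4 1 1.809 0.567
5 1 1.763 0.679
6 1 1.961 0.712
7 1 1.997 0.775
8 1 2.095 0.809
9 1 2.139 0.847
10 -2 -4.556 0.874
11 -2 0.776 -0.789
12 -2 -2.995 -0.122
13 -2 -1.746 -0.797
14 -2 -3.117 -0.756

(exact arithmetic carried between steps; '≈' marks a value shown rounded to 6 d.p. or computed from one; I and e_prev carry over from the previous line; the table rounds u and y to 3 d.p., halves away from zero)
n=0: y=0, sp=1, e=sp−y=1; I=1, D=e−e_prev=1; u=3/4·1+1/2·1+1·1=2.25; next y=2/5·0+1/4·2.25=0.5625
n=1: y=0.5625, sp=1, e=sp−y=0.4375; I=1.4375, D=e−e_prev=-0.5625; u=3/4·0.4375+1/2·1.4375+1·(-0.5625)=0.484375; next y=2/5·0.5625+1/4·0.484375≈0.346094
n=2: y≈0.346094, sp=1, e=sp−y≈0.653906; I≈2.091406, D=e−e_prev≈0.216406; u=3/4·0.653906+1/2·2.091406+1·0.216406≈1.752539; next y=2/5·0.346094+1/4·1.752539≈0.576572
n=3: y≈0.576572, sp=1, e=sp−y≈0.423428; I≈2.514834, D=e−e_prev≈-0.230479; u=3/4·0.423428+1/2·2.514834+1·(-0.230479)≈1.344509; next y=2/5·0.576572+1/4·1.344509≈0.566756
n=4: y≈0.566756, sp=1, e=sp−y≈0.433244; I≈2.948078, D=e−e_prev≈0.009816; u=3/4·0.433244+1/2·2.948078+1·0.009816≈1.808788; next y=2/5·0.566756+1/4·1.808788≈0.678899
n=5: y≈0.678899, sp=1, e=sp−y≈0.321101; I≈3.269178, D=e−e_prev≈-0.112143; u=3/4·0.321101+1/2·3.269178+1·(-0.112143)≈1.763271; next y=2/5·0.678899+1/4·1.763271≈0.712378
n=6: y≈0.712378, sp=1, e=sp−y≈0.287622; I≈3.556801, D=e−e_prev≈-0.033478; u=3/4·0.287622+1/2·3.556801+1·(-0.033478)≈1.960639; next y=2/5·0.712378+1/4·1.960639≈0.775111
n=7: y≈0.775111, sp=1, e=sp−y≈0.224889; I≈3.781690, D=e−e_prev≈-0.062733; u=3/4·0.224889+1/2·3.781690+1·(-0.062733)≈1.996779; next y=2/5·0.775111+1/4·1.996779≈0.809239
n=8: y≈0.809239, sp=1, e=sp−y≈0.190761; I≈3.972451, D=e−e_prev≈-0.034128; u=3/4·0.190761+1/2·3.972451+1·(-0.034128)≈2.095168; next y=2/5·0.809239+1/4·2.095168≈0.847488
n=9: y≈0.847488, sp=1, e=sp−y≈0.152512; I≈4.124963, D=e−e_prev≈-0.038249; u=3/4·0.152512+1/2·4.124963+1·(-0.038249)≈2.138617; next y=2/5·0.847488+1/4·2.138617≈0.873649
n=10: y≈0.873649, sp=-2, e=sp−y≈-2.873649; I≈1.251314, D=e−e_prev≈-3.026162; u=3/4·(-2.873649)+1/2·1.251314+1·(-3.026162)≈-4.555742; next y=2/5·0.873649+1/4·(-4.555742)≈-0.789476
n=11: y≈-0.789476, sp=-2, e=sp−y≈-1.210524; I≈0.040790, D=e−e_prev≈1.663125; u=3/4·(-1.210524)+1/2·0.040790+1·1.663125≈0.775627; next y=2/5·(-0.789476)+1/4·0.775627≈-0.121884
n=12: y≈-0.121884, sp=-2, e=sp−y≈-1.878116; I≈-1.837327, D=e−e_prev≈-0.667592; u=3/4·(-1.878116)+1/2·(-1.837327)+1·(-0.667592)≈-2.994843; next y=2/5·(-0.121884)+1/4·(-2.994843)≈-0.797464
n=13: y≈-0.797464, sp=-2, e=sp−y≈-1.202536; I≈-3.039863, D=e−e_prev≈0.675581; u=3/4·(-1.202536)+1/2·(-3.039863)+1·0.675581≈-1.746253; next y=2/5·(-0.797464)+1/4·(-1.746253)≈-0.755549
n=14: y≈-0.755549, sp=-2, e=sp−y≈-1.244451; I≈-4.284314, D=e−e_prev≈-0.041915; u=3/4·(-1.244451)+1/2·(-4.284314)+1·(-0.041915)≈-3.117411; next y=2/5·(-0.755549)+1/4·(-3.117411)≈-1.081572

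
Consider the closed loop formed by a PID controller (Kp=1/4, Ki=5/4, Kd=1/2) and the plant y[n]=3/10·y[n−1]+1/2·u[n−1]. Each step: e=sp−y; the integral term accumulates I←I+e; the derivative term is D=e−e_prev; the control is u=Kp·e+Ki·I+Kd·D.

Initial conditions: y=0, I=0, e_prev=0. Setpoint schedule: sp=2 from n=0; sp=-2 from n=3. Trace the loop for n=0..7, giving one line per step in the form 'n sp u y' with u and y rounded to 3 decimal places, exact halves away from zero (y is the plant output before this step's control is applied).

(exact arithmetic carried between steps; '≈' marks a value shown rounded to 6 d.p. or computed from one; I and e_prev carry over from the previous line; the table rounds u and y to 3 d.p., halves away from zero)
n=0: y=0, sp=2, e=sp−y=2; I=2, D=e−e_prev=2; u=1/4·2+5/4·2+1/2·2=4; next y=3/10·0+1/2·4=2
n=1: y=2, sp=2, e=sp−y=0; I=2, D=e−e_prev=-2; u=1/4·0+5/4·2+1/2·(-2)=1.5; next y=3/10·2+1/2·1.5=1.35
n=2: y=1.35, sp=2, e=sp−y=0.65; I=2.65, D=e−e_prev=0.65; u=1/4·0.65+5/4·2.65+1/2·0.65=3.8; next y=3/10·1.35+1/2·3.8=2.305
n=3: y=2.305, sp=-2, e=sp−y=-4.305; I=-1.655, D=e−e_prev=-4.955; u=1/4·(-4.305)+5/4·(-1.655)+1/2·(-4.955)=-5.6225; next y=3/10·2.305+1/2·(-5.6225)=-2.11975
n=4: y=-2.11975, sp=-2, e=sp−y=0.11975; I=-1.53525, D=e−e_prev=4.42475; u=1/4·0.11975+5/4·(-1.53525)+1/2·4.42475=0.32325; next y=3/10·(-2.11975)+1/2·0.32325=-0.4743
n=5: y=-0.4743, sp=-2, e=sp−y=-1.5257; I=-3.06095, D=e−e_prev=-1.64545; u=1/4·(-1.5257)+5/4·(-3.06095)+1/2·(-1.64545)≈-5.030338; next y=3/10·(-0.4743)+1/2·(-5.030338)≈-2.657459
n=6: y≈-2.657459, sp=-2, e=sp−y≈0.657459; I≈-2.403491, D=e−e_prev≈2.183159; u=1/4·0.657459+5/4·(-2.403491)+1/2·2.183159≈-1.74842; next y=3/10·(-2.657459)+1/2·(-1.74842)≈-1.671448
n=7: y≈-1.671448, sp=-2, e=sp−y≈-0.328552; I≈-2.732044, D=e−e_prev≈-0.986011; u=1/4·(-0.328552)+5/4·(-2.732044)+1/2·(-0.986011)≈-3.990198; next y=3/10·(-1.671448)+1/2·(-3.990198)≈-2.496533

0 2 4.000 0.000
1 2 1.500 2.000
2 2 3.800 1.350
3 -2 -5.623 2.305
4 -2 0.323 -2.120
5 -2 -5.030 -0.474
6 -2 -1.748 -2.657
7 -2 -3.990 -1.671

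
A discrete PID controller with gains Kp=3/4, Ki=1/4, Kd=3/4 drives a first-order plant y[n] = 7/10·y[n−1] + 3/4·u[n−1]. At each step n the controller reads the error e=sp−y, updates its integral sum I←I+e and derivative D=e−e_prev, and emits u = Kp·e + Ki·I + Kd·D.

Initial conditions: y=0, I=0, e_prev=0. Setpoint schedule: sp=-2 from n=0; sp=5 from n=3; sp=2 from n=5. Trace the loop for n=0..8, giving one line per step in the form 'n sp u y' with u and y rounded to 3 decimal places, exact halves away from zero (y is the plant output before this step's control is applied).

(exact arithmetic carried between steps; '≈' marks a value shown rounded to 6 d.p. or computed from one; I and e_prev carry over from the previous line; the table rounds u and y to 3 d.p., halves away from zero)
n=0: y=0, sp=-2, e=sp−y=-2; I=-2, D=e−e_prev=-2; u=3/4·(-2)+1/4·(-2)+3/4·(-2)=-3.5; next y=7/10·0+3/4·(-3.5)=-2.625
n=1: y=-2.625, sp=-2, e=sp−y=0.625; I=-1.375, D=e−e_prev=2.625; u=3/4·0.625+1/4·(-1.375)+3/4·2.625=2.09375; next y=7/10·(-2.625)+3/4·2.09375≈-0.267188
n=2: y≈-0.267188, sp=-2, e=sp−y≈-1.732813; I≈-3.107813, D=e−e_prev≈-2.357813; u=3/4·(-1.732813)+1/4·(-3.107813)+3/4·(-2.357813)≈-3.844922; next y=7/10·(-0.267188)+3/4·(-3.844922)≈-3.070723
n=3: y≈-3.070723, sp=5, e=sp−y≈8.070723; I≈4.962910, D=e−e_prev≈9.803535; u=3/4·8.070723+1/4·4.962910+3/4·9.803535≈14.646421; next y=7/10·(-3.070723)+3/4·14.646421≈8.835310
n=4: y≈8.835310, sp=5, e=sp−y≈-3.835310; I≈1.127600, D=e−e_prev≈-11.906032; u=3/4·(-3.835310)+1/4·1.127600+3/4·(-11.906032)≈-11.524107; next y=7/10·8.835310+3/4·(-11.524107)≈-2.458363
n=5: y≈-2.458363, sp=2, e=sp−y≈4.458363; I≈5.585963, D=e−e_prev≈8.293673; u=3/4·4.458363+1/4·5.585963+3/4·8.293673≈10.960518; next y=7/10·(-2.458363)+3/4·10.960518≈6.499534
n=6: y≈6.499534, sp=2, e=sp−y≈-4.499534; I≈1.086429, D=e−e_prev≈-8.957897; u=3/4·(-4.499534)+1/4·1.086429+3/4·(-8.957897)≈-9.821466; next y=7/10·6.499534+3/4·(-9.821466)≈-2.816426
n=7: y≈-2.816426, sp=2, e=sp−y≈4.816426; I≈5.902855, D=e−e_prev≈9.315960; u=3/4·4.816426+1/4·5.902855+3/4·9.315960≈12.075003; next y=7/10·(-2.816426)+3/4·12.075003≈7.084754
n=8: y≈7.084754, sp=2, e=sp−y≈-5.084754; I≈0.818101, D=e−e_prev≈-9.901180; u=3/4·(-5.084754)+1/4·0.818101+3/4·(-9.901180)≈-11.034926; next y=7/10·7.084754+3/4·(-11.034926)≈-3.316866

0 -2 -3.500 0.000
1 -2 2.094 -2.625
2 -2 -3.845 -0.267
3 5 14.646 -3.071
4 5 -11.524 8.835
5 2 10.961 -2.458
6 2 -9.821 6.500
7 2 12.075 -2.816
8 2 -11.035 7.085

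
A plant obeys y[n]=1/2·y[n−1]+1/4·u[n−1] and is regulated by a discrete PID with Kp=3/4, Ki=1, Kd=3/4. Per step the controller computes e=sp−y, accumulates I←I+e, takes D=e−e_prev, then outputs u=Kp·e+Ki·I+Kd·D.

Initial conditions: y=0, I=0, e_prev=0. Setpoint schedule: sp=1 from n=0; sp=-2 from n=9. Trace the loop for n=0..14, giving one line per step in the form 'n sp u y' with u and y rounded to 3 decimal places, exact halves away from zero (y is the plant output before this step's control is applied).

(exact arithmetic carried between steps; '≈' marks a value shown rounded to 6 d.p. or computed from one; I and e_prev carry over from the previous line; the table rounds u and y to 3 d.p., halves away from zero)
n=0: y=0, sp=1, e=sp−y=1; I=1, D=e−e_prev=1; u=3/4·1+1·1+3/4·1=2.5; next y=1/2·0+1/4·2.5=0.625
n=1: y=0.625, sp=1, e=sp−y=0.375; I=1.375, D=e−e_prev=-0.625; u=3/4·0.375+1·1.375+3/4·(-0.625)=1.1875; next y=1/2·0.625+1/4·1.1875=0.609375
n=2: y=0.609375, sp=1, e=sp−y=0.390625; I=1.765625, D=e−e_prev=0.015625; u=3/4·0.390625+1·1.765625+3/4·0.015625≈2.070313; next y=1/2·0.609375+1/4·2.070313≈0.822266
n=3: y≈0.822266, sp=1, e=sp−y≈0.177734; I≈1.943359, D=e−e_prev≈-0.212891; u=3/4·0.177734+1·1.943359+3/4·(-0.212891)≈1.916992; next y=1/2·0.822266+1/4·1.916992≈0.890381
n=4: y≈0.890381, sp=1, e=sp−y≈0.109619; I≈2.052979, D=e−e_prev≈-0.068115; u=3/4·0.109619+1·2.052979+3/4·(-0.068115)≈2.084106; next y=1/2·0.890381+1/4·2.084106≈0.966217
n=5: y≈0.966217, sp=1, e=sp−y≈0.033783; I≈2.086761, D=e−e_prev≈-0.075836; u=3/4·0.033783+1·2.086761+3/4·(-0.075836)≈2.055222; next y=1/2·0.966217+1/4·2.055222≈0.996914
n=6: y≈0.996914, sp=1, e=sp−y≈0.003086; I≈2.089848, D=e−e_prev≈-0.030697; u=3/4·0.003086+1·2.089848+3/4·(-0.030697)≈2.069139; next y=1/2·0.996914+1/4·2.069139≈1.015742
n=7: y≈1.015742, sp=1, e=sp−y≈-0.015742; I≈2.074106, D=e−e_prev≈-0.018828; u=3/4·(-0.015742)+1·2.074106+3/4·(-0.018828)≈2.048178; next y=1/2·1.015742+1/4·2.048178≈1.019916
n=8: y≈1.019916, sp=1, e=sp−y≈-0.019916; I≈2.054190, D=e−e_prev≈-0.004174; u=3/4·(-0.019916)+1·2.054190+3/4·(-0.004174)≈2.036123; next y=1/2·1.019916+1/4·2.036123≈1.018989
n=9: y≈1.018989, sp=-2, e=sp−y≈-3.018989; I≈-0.964798, D=e−e_prev≈-2.999073; u=3/4·(-3.018989)+1·(-0.964798)+3/4·(-2.999073)≈-5.478345; next y=1/2·1.018989+1/4·(-5.478345)≈-0.860092
n=10: y≈-0.860092, sp=-2, e=sp−y≈-1.139908; I≈-2.104707, D=e−e_prev≈1.879080; u=3/4·(-1.139908)+1·(-2.104707)+3/4·1.879080≈-1.550327; next y=1/2·(-0.860092)+1/4·(-1.550327)≈-0.817628
n=11: y≈-0.817628, sp=-2, e=sp−y≈-1.182372; I≈-3.287079, D=e−e_prev≈-0.042464; u=3/4·(-1.182372)+1·(-3.287079)+3/4·(-0.042464)≈-4.205706; next y=1/2·(-0.817628)+1/4·(-4.205706)≈-1.460240
n=12: y≈-1.460240, sp=-2, e=sp−y≈-0.539760; I≈-3.826838, D=e−e_prev≈0.642613; u=3/4·(-0.539760)+1·(-3.826838)+3/4·0.642613≈-3.749699; next y=1/2·(-1.460240)+1/4·(-3.749699)≈-1.667545
n=13: y≈-1.667545, sp=-2, e=sp−y≈-0.332455; I≈-4.159294, D=e−e_prev≈0.207304; u=3/4·(-0.332455)+1·(-4.159294)+3/4·0.207304≈-4.253157; next y=1/2·(-1.667545)+1/4·(-4.253157)≈-1.897062
n=14: y≈-1.897062, sp=-2, e=sp−y≈-0.102938; I≈-4.262232, D=e−e_prev≈0.229517; u=3/4·(-0.102938)+1·(-4.262232)+3/4·0.229517≈-4.167298; next y=1/2·(-1.897062)+1/4·(-4.167298)≈-1.990355

0 1 2.500 0.000
1 1 1.188 0.625
2 1 2.070 0.609
3 1 1.917 0.822
4 1 2.084 0.890
5 1 2.055 0.966
6 1 2.069 0.997
7 1 2.048 1.016
8 1 2.036 1.020
9 -2 -5.478 1.019
10 -2 -1.550 -0.860
11 -2 -4.206 -0.818
12 -2 -3.750 -1.460
13 -2 -4.253 -1.668
14 -2 -4.167 -1.897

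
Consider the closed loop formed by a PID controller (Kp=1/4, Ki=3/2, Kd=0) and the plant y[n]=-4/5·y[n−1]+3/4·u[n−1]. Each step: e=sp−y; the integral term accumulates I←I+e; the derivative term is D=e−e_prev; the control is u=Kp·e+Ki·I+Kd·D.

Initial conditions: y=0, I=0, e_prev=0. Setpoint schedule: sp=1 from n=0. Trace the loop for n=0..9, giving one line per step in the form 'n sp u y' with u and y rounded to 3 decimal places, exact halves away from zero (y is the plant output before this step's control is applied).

0 1 1.750 0.000
1 1 0.953 1.313
2 1 3.368 -0.335
3 1 -0.105 2.794
4 1 6.143 -2.314
5 1 -4.238 6.459
6 1 13.481 -8.346
7 1 -16.483 16.787
8 1 34.350 -25.792
9 1 -51.791 46.396

(exact arithmetic carried between steps; '≈' marks a value shown rounded to 6 d.p. or computed from one; I and e_prev carry over from the previous line; the table rounds u and y to 3 d.p., halves away from zero)
n=0: y=0, sp=1, e=sp−y=1; I=1, D=e−e_prev=1; u=1/4·1+3/2·1+0·1=1.75; next y=-4/5·0+3/4·1.75=1.3125
n=1: y=1.3125, sp=1, e=sp−y=-0.3125; I=0.6875, D=e−e_prev=-1.3125; u=1/4·(-0.3125)+3/2·0.6875+0·(-1.3125)=0.953125; next y=-4/5·1.3125+3/4·0.953125≈-0.335156
n=2: y≈-0.335156, sp=1, e=sp−y≈1.335156; I≈2.022656, D=e−e_prev≈1.647656; u=1/4·1.335156+3/2·2.022656+0·1.647656≈3.367773; next y=-4/5·(-0.335156)+3/4·3.367773≈2.793955
n=3: y≈2.793955, sp=1, e=sp−y≈-1.793955; I≈0.228701, D=e−e_prev≈-3.129111; u=1/4·(-1.793955)+3/2·0.228701+0·(-3.129111)≈-0.105437; next y=-4/5·2.793955+3/4·(-0.105437)≈-2.314242
n=4: y≈-2.314242, sp=1, e=sp−y≈3.314242; I≈3.542943, D=e−e_prev≈5.108197; u=1/4·3.314242+3/2·3.542943+0·5.108197≈6.142975; next y=-4/5·(-2.314242)+3/4·6.142975≈6.458625
n=5: y≈6.458625, sp=1, e=sp−y≈-5.458625; I≈-1.915682, D=e−e_prev≈-8.772866; u=1/4·(-5.458625)+3/2·(-1.915682)+0·(-8.772866)≈-4.238179; next y=-4/5·6.458625+3/4·(-4.238179)≈-8.345534
n=6: y≈-8.345534, sp=1, e=sp−y≈9.345534; I≈7.429852, D=e−e_prev≈14.804158; u=1/4·9.345534+3/2·7.429852+0·14.804158≈13.481162; next y=-4/5·(-8.345534)+3/4·13.481162≈16.787298
n=7: y≈16.787298, sp=1, e=sp−y≈-15.787298; I≈-8.357446, D=e−e_prev≈-25.132832; u=1/4·(-15.787298)+3/2·(-8.357446)+0·(-25.132832)≈-16.482994; next y=-4/5·16.787298+3/4·(-16.482994)≈-25.792084
n=8: y≈-25.792084, sp=1, e=sp−y≈26.792084; I≈18.434638, D=e−e_prev≈42.579382; u=1/4·26.792084+3/2·18.434638+0·42.579382≈34.349977; next y=-4/5·(-25.792084)+3/4·34.349977≈46.396150
n=9: y≈46.396150, sp=1, e=sp−y≈-45.396150; I≈-26.961512, D=e−e_prev≈-72.188234; u=1/4·(-45.396150)+3/2·(-26.961512)+0·(-72.188234)≈-51.791306; next y=-4/5·46.396150+3/4·(-51.791306)≈-75.960400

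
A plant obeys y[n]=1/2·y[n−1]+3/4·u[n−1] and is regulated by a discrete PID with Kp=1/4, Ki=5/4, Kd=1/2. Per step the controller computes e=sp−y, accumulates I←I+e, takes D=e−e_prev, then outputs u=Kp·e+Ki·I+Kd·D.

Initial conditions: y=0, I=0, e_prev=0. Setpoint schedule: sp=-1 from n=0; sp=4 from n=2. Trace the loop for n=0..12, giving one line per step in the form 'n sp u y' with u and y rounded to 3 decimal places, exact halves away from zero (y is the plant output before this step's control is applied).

0 -1 -2.000 0.000
1 -1 0.250 -1.500
2 4 8.250 -0.563
3 4 -1.016 5.906
4 4 7.266 2.191
5 4 -1.038 6.545
6 4 6.060 2.494
7 4 -0.679 5.792
8 4 5.540 2.387
9 4 -0.069 5.349
10 4 5.178 2.622
11 4 0.392 5.195
12 4 4.792 2.892

(exact arithmetic carried between steps; '≈' marks a value shown rounded to 6 d.p. or computed from one; I and e_prev carry over from the previous line; the table rounds u and y to 3 d.p., halves away from zero)
n=0: y=0, sp=-1, e=sp−y=-1; I=-1, D=e−e_prev=-1; u=1/4·(-1)+5/4·(-1)+1/2·(-1)=-2; next y=1/2·0+3/4·(-2)=-1.5
n=1: y=-1.5, sp=-1, e=sp−y=0.5; I=-0.5, D=e−e_prev=1.5; u=1/4·0.5+5/4·(-0.5)+1/2·1.5=0.25; next y=1/2·(-1.5)+3/4·0.25=-0.5625
n=2: y=-0.5625, sp=4, e=sp−y=4.5625; I=4.0625, D=e−e_prev=4.0625; u=1/4·4.5625+5/4·4.0625+1/2·4.0625=8.25; next y=1/2·(-0.5625)+3/4·8.25=5.90625
n=3: y=5.90625, sp=4, e=sp−y=-1.90625; I=2.15625, D=e−e_prev=-6.46875; u=1/4·(-1.90625)+5/4·2.15625+1/2·(-6.46875)=-1.015625; next y=1/2·5.90625+3/4·(-1.015625)≈2.191406
n=4: y≈2.191406, sp=4, e=sp−y≈1.808594; I≈3.964844, D=e−e_prev≈3.714844; u=1/4·1.808594+5/4·3.964844+1/2·3.714844≈7.265625; next y=1/2·2.191406+3/4·7.265625≈6.544922
n=5: y≈6.544922, sp=4, e=sp−y≈-2.544922; I≈1.419922, D=e−e_prev≈-4.353516; u=1/4·(-2.544922)+5/4·1.419922+1/2·(-4.353516)≈-1.038086; next y=1/2·6.544922+3/4·(-1.038086)≈2.493896
n=6: y≈2.493896, sp=4, e=sp−y≈1.506104; I≈2.926025, D=e−e_prev≈4.051025; u=1/4·1.506104+5/4·2.926025+1/2·4.051025≈6.059570; next y=1/2·2.493896+3/4·6.059570≈5.791626
n=7: y≈5.791626, sp=4, e=sp−y≈-1.791626; I≈1.134399, D=e−e_prev≈-3.297729; u=1/4·(-1.791626)+5/4·1.134399+1/2·(-3.297729)≈-0.678772; next y=1/2·5.791626+3/4·(-0.678772)≈2.386734
n=8: y≈2.386734, sp=4, e=sp−y≈1.613266; I≈2.747665, D=e−e_prev≈3.404892; u=1/4·1.613266+5/4·2.747665+1/2·3.404892≈5.540344; next y=1/2·2.386734+3/4·5.540344≈5.348625
n=9: y≈5.348625, sp=4, e=sp−y≈-1.348625; I≈1.399040, D=e−e_prev≈-2.961891; u=1/4·(-1.348625)+5/4·1.399040+1/2·(-2.961891)≈-0.069302; next y=1/2·5.348625+3/4·(-0.069302)≈2.622336
n=10: y≈2.622336, sp=4, e=sp−y≈1.377664; I≈2.776704, D=e−e_prev≈2.726289; u=1/4·1.377664+5/4·2.776704+1/2·2.726289≈5.178440; next y=1/2·2.622336+3/4·5.178440≈5.194998
n=11: y≈5.194998, sp=4, e=sp−y≈-1.194998; I≈1.581706, D=e−e_prev≈-2.572662; u=1/4·(-1.194998)+5/4·1.581706+1/2·(-2.572662)≈0.392051; next y=1/2·5.194998+3/4·0.392051≈2.891538
n=12: y≈2.891538, sp=4, e=sp−y≈1.108462; I≈2.690168, D=e−e_prev≈2.303461; u=1/4·1.108462+5/4·2.690168+1/2·2.303461≈4.791556; next y=1/2·2.891538+3/4·4.791556≈5.039436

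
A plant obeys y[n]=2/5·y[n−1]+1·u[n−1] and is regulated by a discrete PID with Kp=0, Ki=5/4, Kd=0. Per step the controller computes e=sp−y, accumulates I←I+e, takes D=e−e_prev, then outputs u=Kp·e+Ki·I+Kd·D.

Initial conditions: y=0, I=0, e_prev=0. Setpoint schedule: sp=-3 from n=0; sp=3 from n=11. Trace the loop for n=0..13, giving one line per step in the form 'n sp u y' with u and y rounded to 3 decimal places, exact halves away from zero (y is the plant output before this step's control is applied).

0 -3 -3.750 0.000
1 -3 -2.813 -3.750
2 -3 -1.172 -4.313
3 -3 -1.301 -2.897
4 -3 -1.976 -2.460
5 -3 -2.026 -2.960
6 -3 -1.763 -3.210
7 -3 -1.704 -3.047
8 -3 -1.800 -2.923
9 -3 -1.838 -2.969
10 -3 -1.806 -3.026
11 3 5.715 -3.016
12 3 3.829 4.508
13 3 0.539 5.633

(exact arithmetic carried between steps; '≈' marks a value shown rounded to 6 d.p. or computed from one; I and e_prev carry over from the previous line; the table rounds u and y to 3 d.p., halves away from zero)
n=0: y=0, sp=-3, e=sp−y=-3; I=-3, D=e−e_prev=-3; u=0·(-3)+5/4·(-3)+0·(-3)=-3.75; next y=2/5·0+1·(-3.75)=-3.75
n=1: y=-3.75, sp=-3, e=sp−y=0.75; I=-2.25, D=e−e_prev=3.75; u=0·0.75+5/4·(-2.25)+0·3.75=-2.8125; next y=2/5·(-3.75)+1·(-2.8125)=-4.3125
n=2: y=-4.3125, sp=-3, e=sp−y=1.3125; I=-0.9375, D=e−e_prev=0.5625; u=0·1.3125+5/4·(-0.9375)+0·0.5625=-1.171875; next y=2/5·(-4.3125)+1·(-1.171875)=-2.896875
n=3: y=-2.896875, sp=-3, e=sp−y=-0.103125; I=-1.040625, D=e−e_prev=-1.415625; u=0·(-0.103125)+5/4·(-1.040625)+0·(-1.415625)≈-1.300781; next y=2/5·(-2.896875)+1·(-1.300781)≈-2.459531
n=4: y≈-2.459531, sp=-3, e=sp−y≈-0.540469; I≈-1.581094, D=e−e_prev≈-0.437344; u=0·(-0.540469)+5/4·(-1.581094)+0·(-0.437344)≈-1.976367; next y=2/5·(-2.459531)+1·(-1.976367)≈-2.960180
n=5: y≈-2.960180, sp=-3, e=sp−y≈-0.039820; I≈-1.620914, D=e−e_prev≈0.500648; u=0·(-0.039820)+5/4·(-1.620914)+0·0.500648≈-2.026143; next y=2/5·(-2.960180)+1·(-2.026143)≈-3.210214
n=6: y≈-3.210214, sp=-3, e=sp−y≈0.210214; I≈-1.410700, D=e−e_prev≈0.250035; u=0·0.210214+5/4·(-1.410700)+0·0.250035≈-1.763375; next y=2/5·(-3.210214)+1·(-1.763375)≈-3.047460
n=7: y≈-3.047460, sp=-3, e=sp−y≈0.047460; I≈-1.363239, D=e−e_prev≈-0.162754; u=0·0.047460+5/4·(-1.363239)+0·(-0.162754)≈-1.704049; next y=2/5·(-3.047460)+1·(-1.704049)≈-2.923033
n=8: y≈-2.923033, sp=-3, e=sp−y≈-0.076967; I≈-1.440206, D=e−e_prev≈-0.124427; u=0·(-0.076967)+5/4·(-1.440206)+0·(-0.124427)≈-1.800258; next y=2/5·(-2.923033)+1·(-1.800258)≈-2.969471
n=9: y≈-2.969471, sp=-3, e=sp−y≈-0.030529; I≈-1.470735, D=e−e_prev≈0.046438; u=0·(-0.030529)+5/4·(-1.470735)+0·0.046438≈-1.838419; next y=2/5·(-2.969471)+1·(-1.838419)≈-3.026207
n=10: y≈-3.026207, sp=-3, e=sp−y≈0.026207; I≈-1.444528, D=e−e_prev≈0.056736; u=0·0.026207+5/4·(-1.444528)+0·0.056736≈-1.805660; next y=2/5·(-3.026207)+1·(-1.805660)≈-3.016143
n=11: y≈-3.016143, sp=3, e=sp−y≈6.016143; I≈4.571615, D=e−e_prev≈5.989935; u=0·6.016143+5/4·4.571615+0·5.989935≈5.714519; next y=2/5·(-3.016143)+1·5.714519≈4.508062
n=12: y≈4.508062, sp=3, e=sp−y≈-1.508062; I≈3.063553, D=e−e_prev≈-7.524204; u=0·(-1.508062)+5/4·3.063553+0·(-7.524204)≈3.829442; next y=2/5·4.508062+1·3.829442≈5.632666
n=13: y≈5.632666, sp=3, e=sp−y≈-2.632666; I≈0.430887, D=e−e_prev≈-1.124605; u=0·(-2.632666)+5/4·0.430887+0·(-1.124605)≈0.538609; next y=2/5·5.632666+1·0.538609≈2.791675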